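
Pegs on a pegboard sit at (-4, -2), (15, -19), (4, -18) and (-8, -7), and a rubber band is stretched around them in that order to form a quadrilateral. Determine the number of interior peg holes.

By the shoelace formula, twice the signed area is |((-4)·(-19) − 15·(-2)) + (15·(-18) − 4·(-19)) + (4·(-7) − (-8)·(-18)) + ((-8)·(-2) − (-4)·(-7))| = 272, so the area is 136.
Summing gcd(|Δx|,|Δy|) over the edges gives the boundary count: gcd(19,17) + gcd(11,1) + gcd(12,11) + gcd(4,5) = 1+1+1+1 = 4.
Pick's theorem gives I = A − B/2 + 1 = 136 − 4/2 + 1 = 135.

135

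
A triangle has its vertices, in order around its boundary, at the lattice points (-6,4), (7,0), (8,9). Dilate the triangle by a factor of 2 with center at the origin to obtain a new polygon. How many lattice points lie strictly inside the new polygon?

Using the shoelace formula, 2A = |((-6)·0 − 7·4) + (7·9 − 8·0) + (8·4 − (-6)·9)| = 121, so the area is 121/2.
Along each edge there are gcd(|Δx|,|Δy|)+1 lattice points, so counting each shared vertex once the boundary has gcd(13,4) + gcd(1,9) + gcd(14,5) = 1+1+1 = 3.
Scaling by 2 multiplies the area by 2² = 4 (so the new area is 242) and multiplies the boundary lattice-point count by 2, giving 6.
By Pick's theorem, the interior count of the dilated polygon is 242 − 6/2 + 1 = 240.

240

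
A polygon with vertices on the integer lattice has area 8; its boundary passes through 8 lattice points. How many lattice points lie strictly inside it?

5

From Pick's theorem, I = A − B/2 + 1 = 8 − 8/2 + 1 = 5.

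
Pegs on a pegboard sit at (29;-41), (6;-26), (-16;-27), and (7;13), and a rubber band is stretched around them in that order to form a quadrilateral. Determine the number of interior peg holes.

883

Using the shoelace formula, 2A = |[29·(-26) − 6·(-41)] + [6·(-27) − (-16)·(-26)] + [(-16)·13 − 7·(-27)] + [7·(-41) − 29·13]| = 1769, so the area is 884.5.
Along each edge there are gcd(|Δx|,|Δy|)+1 lattice points, so counting each shared vertex once the boundary has gcd(23,15) + gcd(22,1) + gcd(23,40) + gcd(22,54) = 1+1+1+2 = 5.
By Pick's theorem A = I + B/2 − 1, so I = 884.5 − 5/2 + 1 = 883.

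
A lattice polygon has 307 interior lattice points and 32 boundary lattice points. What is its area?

322

By Pick's theorem, A = I + B/2 − 1 = 307 + 32/2 − 1 = 322.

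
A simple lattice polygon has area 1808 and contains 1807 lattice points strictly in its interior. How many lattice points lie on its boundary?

Pick's theorem gives A = I + B/2 − 1, so B = 2(A − I + 1) = 2(1808 − 1807 + 1) = 4.

4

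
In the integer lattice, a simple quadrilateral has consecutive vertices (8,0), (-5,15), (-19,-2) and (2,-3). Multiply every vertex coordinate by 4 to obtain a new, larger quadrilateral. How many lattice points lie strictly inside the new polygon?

Using the shoelace formula, 2A = |[8·15 − (-5)·0] + [(-5)·(-2) − (-19)·15] + [(-19)·(-3) − 2·(-2)] + [2·0 − 8·(-3)]| = 500, so the area is 250.
Summing gcd(|Δx|,|Δy|) over the edges gives the boundary count: gcd(13,15) + gcd(14,17) + gcd(21,1) + gcd(6,3) = 1+1+1+3 = 6.
Scaling by 4 multiplies the area by 4² = 16 (so the new area is 4000) and multiplies the boundary lattice-point count by 4, giving 24.
By Pick's theorem, the interior count of the dilated polygon is 4000 − 24/2 + 1 = 3989.

3989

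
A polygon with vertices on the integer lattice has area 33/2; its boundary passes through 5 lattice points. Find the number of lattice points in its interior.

From Pick's theorem, I = A − B/2 + 1 = 33/2 − 5/2 + 1 = 15.

15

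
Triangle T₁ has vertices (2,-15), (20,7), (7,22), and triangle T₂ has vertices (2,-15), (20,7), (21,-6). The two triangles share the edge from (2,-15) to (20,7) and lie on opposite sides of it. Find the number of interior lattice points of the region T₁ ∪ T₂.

405

The union is the simple quadrilateral with vertices (2,-15), (7,22), (20,7), (21,-6) in order.
By the shoelace formula, twice the signed area is |(2·22 − 7·(-15)) + (7·7 − 20·22) + (20·(-6) − 21·7) + (21·(-15) − 2·(-6))| = 812, so the area is 406.
The number of boundary lattice points is Σ gcd(|Δx|,|Δy|) = gcd(5,37) + gcd(13,15) + gcd(1,13) + gcd(19,9) = 1+1+1+1 = 4.
By Pick's theorem I = A − B/2 + 1 = 406 − 4/2 + 1 = 405.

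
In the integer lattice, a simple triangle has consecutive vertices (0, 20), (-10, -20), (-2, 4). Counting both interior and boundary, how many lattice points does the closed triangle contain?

The shoelace formula gives twice the area as |[0·(-20) − (-10)·20] + [(-10)·4 − (-2)·(-20)] + [(-2)·20 − 0·4]| = 80, so the area is 40.
Summing gcd(|Δx|,|Δy|) over the edges gives the boundary count: gcd(10,40) + gcd(8,24) + gcd(2,16) = 10+8+2 = 20.
Pick's theorem gives I = A − B/2 + 1 = 40 − 20/2 + 1 = 31, so the closed region contains I + B = 31 + 20 = 51 lattice points.

51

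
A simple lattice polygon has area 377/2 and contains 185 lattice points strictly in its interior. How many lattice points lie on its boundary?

Pick's theorem gives A = I + B/2 − 1, so B = 2(A − I + 1) = 2(377/2 − 185 + 1) = 9.

9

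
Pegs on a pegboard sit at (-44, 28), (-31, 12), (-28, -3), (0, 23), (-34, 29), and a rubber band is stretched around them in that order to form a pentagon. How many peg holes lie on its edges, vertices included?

Summing gcd(|Δx|,|Δy|) over the edges gives the boundary count: gcd(13,16) + gcd(3,15) + gcd(28,26) + gcd(34,6) + gcd(10,1) = 1+3+2+2+1 = 9.

9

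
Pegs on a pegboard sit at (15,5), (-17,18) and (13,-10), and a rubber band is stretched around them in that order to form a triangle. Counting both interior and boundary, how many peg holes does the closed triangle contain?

256

By the shoelace formula, twice the signed area is |[15·18 − (-17)·5] + [(-17)·(-10) − 13·18] + [13·5 − 15·(-10)]| = 506, so the area is 253.
Summing gcd(|Δx|,|Δy|) over the edges gives the boundary count: gcd(32,13) + gcd(30,28) + gcd(2,15) = 1+2+1 = 4.
Pick's theorem gives I = A − B/2 + 1 = 253 − 4/2 + 1 = 252, so the closed region contains I + B = 252 + 4 = 256 lattice points.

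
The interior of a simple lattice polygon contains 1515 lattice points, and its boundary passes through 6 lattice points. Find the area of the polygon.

By Pick's theorem, A = I + B/2 − 1 = 1515 + 6/2 − 1 = 1517.

1517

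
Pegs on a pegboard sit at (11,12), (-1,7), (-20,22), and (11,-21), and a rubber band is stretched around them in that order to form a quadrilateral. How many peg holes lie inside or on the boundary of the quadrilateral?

393

The shoelace formula gives twice the area as |[11·7 − (-1)·12] + [(-1)·22 − (-20)·7] + [(-20)·(-21) − 11·22] + [11·12 − 11·(-21)]| = 748, so the area is 374.
Summing gcd(|Δx|,|Δy|) over the edges gives the boundary count: gcd(12,5) + gcd(19,15) + gcd(31,43) + gcd(0,33) = 1+1+1+33 = 36.
Pick's theorem gives I = A − B/2 + 1 = 374 − 36/2 + 1 = 357, so the closed region contains I + B = 357 + 36 = 393 lattice points.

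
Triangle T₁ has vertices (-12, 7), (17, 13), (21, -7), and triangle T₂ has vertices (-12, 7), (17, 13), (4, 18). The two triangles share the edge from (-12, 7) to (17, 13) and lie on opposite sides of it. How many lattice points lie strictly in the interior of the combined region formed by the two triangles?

411

The union is the simple quadrilateral with vertices (-12, 7), (21, -7), (17, 13), (4, 18) in order.
Using the shoelace formula, 2A = |((-12)·(-7) − 21·7) + (21·13 − 17·(-7)) + (17·18 − 4·13) + (4·7 − (-12)·18)| = 827, so the area is 827/2.
Along each edge there are gcd(|Δx|,|Δy|)+1 lattice points, so counting each shared vertex once the boundary has gcd(33,14) + gcd(4,20) + gcd(13,5) + gcd(16,11) = 1+4+1+1 = 7.
By Pick's theorem I = A − B/2 + 1 = 827/2 − 7/2 + 1 = 411.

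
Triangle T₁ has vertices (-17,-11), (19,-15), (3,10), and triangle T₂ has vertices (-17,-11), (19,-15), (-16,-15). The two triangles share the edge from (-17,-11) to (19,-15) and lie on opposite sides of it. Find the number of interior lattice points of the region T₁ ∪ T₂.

470

The union is the simple quadrilateral with vertices (-17,-11), (3,10), (19,-15), (-16,-15) in order.
By the shoelace formula, twice the signed area is |((-17)·10 − 3·(-11)) + (3·(-15) − 19·10) + (19·(-15) − (-16)·(-15)) + ((-16)·(-11) − (-17)·(-15))| = 976, so the area is 488.
Along each edge there are gcd(|Δx|,|Δy|)+1 lattice points, so counting each shared vertex once the boundary has gcd(20,21) + gcd(16,25) + gcd(35,0) + gcd(1,4) = 1+1+35+1 = 38.
By Pick's theorem I = A − B/2 + 1 = 488 − 38/2 + 1 = 470.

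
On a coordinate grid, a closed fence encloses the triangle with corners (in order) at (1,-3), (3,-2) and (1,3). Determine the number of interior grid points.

3

Using the shoelace formula, 2A = |[1·(-2) − 3·(-3)] + [3·3 − 1·(-2)] + [1·(-3) − 1·3]| = 12, so the area is 6.
Along each edge there are gcd(|Δx|,|Δy|)+1 lattice points, so counting each shared vertex once the boundary has gcd(2,1) + gcd(2,5) + gcd(0,6) = 1+1+6 = 8.
Pick's theorem gives I = A − B/2 + 1 = 6 − 8/2 + 1 = 3.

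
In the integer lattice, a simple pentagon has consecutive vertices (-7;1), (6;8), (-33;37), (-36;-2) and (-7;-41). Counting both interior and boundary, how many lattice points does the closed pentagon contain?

The shoelace formula gives twice the area as |((-7)·8 − 6·1) + (6·37 − (-33)·8) + ((-33)·(-2) − (-36)·37) + ((-36)·(-41) − (-7)·(-2)) + ((-7)·1 − (-7)·(-41))| = 2990, so the area is 1495.
Along each edge there are gcd(|Δx|,|Δy|)+1 lattice points, so counting each shared vertex once the boundary has gcd(13,7) + gcd(39,29) + gcd(3,39) + gcd(29,39) + gcd(0,42) = 1+1+3+1+42 = 48.
Pick's theorem gives I = A − B/2 + 1 = 1495 − 48/2 + 1 = 1472, so the closed region contains I + B = 1472 + 48 = 1520 lattice points.

1520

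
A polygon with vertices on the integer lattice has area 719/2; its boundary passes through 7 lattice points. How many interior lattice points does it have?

357

Pick's theorem A = I + B/2 − 1 rearranges to I = A − B/2 + 1 = 719/2 − 7/2 + 1 = 357.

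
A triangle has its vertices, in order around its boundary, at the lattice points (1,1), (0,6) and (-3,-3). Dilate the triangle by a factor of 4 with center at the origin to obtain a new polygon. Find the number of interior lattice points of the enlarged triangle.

By the shoelace formula, twice the signed area is |(1·6 − 0·1) + (0·(-3) − (-3)·6) + ((-3)·1 − 1·(-3))| = 24, so the area is 12.
Along each edge there are gcd(|Δx|,|Δy|)+1 lattice points, so counting each shared vertex once the boundary has gcd(1,5) + gcd(3,9) + gcd(4,4) = 1+3+4 = 8.
Scaling by 4 multiplies the area by 4² = 16 (so the new area is 192) and multiplies the boundary lattice-point count by 4, giving 32.
By Pick's theorem, the interior count of the dilated polygon is 192 − 32/2 + 1 = 177.

177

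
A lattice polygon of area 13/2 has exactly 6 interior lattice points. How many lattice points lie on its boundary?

3

Pick's theorem gives A = I + B/2 − 1, so B = 2(A − I + 1) = 2(13/2 − 6 + 1) = 3.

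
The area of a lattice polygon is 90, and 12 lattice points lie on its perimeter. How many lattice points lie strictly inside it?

85

Pick's theorem A = I + B/2 − 1 rearranges to I = A − B/2 + 1 = 90 − 12/2 + 1 = 85.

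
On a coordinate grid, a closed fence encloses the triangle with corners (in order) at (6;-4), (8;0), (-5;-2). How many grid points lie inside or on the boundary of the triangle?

Using the shoelace formula, 2A = |[6·0 − 8·(-4)] + [8·(-2) − (-5)·0] + [(-5)·(-4) − 6·(-2)]| = 48, so the area is 24.
The number of boundary lattice points is Σ gcd(|Δx|,|Δy|) = gcd(2,4) + gcd(13,2) + gcd(11,2) = 2+1+1 = 4.
Pick's theorem gives I = A − B/2 + 1 = 24 − 4/2 + 1 = 23, so the closed region contains I + B = 23 + 4 = 27 lattice points.

27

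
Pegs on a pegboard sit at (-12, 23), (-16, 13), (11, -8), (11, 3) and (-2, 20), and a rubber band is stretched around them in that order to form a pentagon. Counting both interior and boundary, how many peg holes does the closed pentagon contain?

379

Using the shoelace formula, 2A = |((-12)·13 − (-16)·23) + ((-16)·(-8) − 11·13) + (11·3 − 11·(-8)) + (11·20 − (-2)·3) + ((-2)·23 − (-12)·20)| = 738, so the area is 369.
Summing gcd(|Δx|,|Δy|) over the edges gives the boundary count: gcd(4,10) + gcd(27,21) + gcd(0,11) + gcd(13,17) + gcd(10,3) = 2+3+11+1+1 = 18.
Pick's theorem gives I = A − B/2 + 1 = 369 − 18/2 + 1 = 361, so the closed region contains I + B = 361 + 18 = 379 lattice points.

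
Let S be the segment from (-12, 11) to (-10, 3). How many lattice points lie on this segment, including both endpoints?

The number of lattice points on a segment between lattice points is gcd(|Δx|,|Δy|) + 1 = gcd(2,8) + 1 = 2 + 1 = 3.

3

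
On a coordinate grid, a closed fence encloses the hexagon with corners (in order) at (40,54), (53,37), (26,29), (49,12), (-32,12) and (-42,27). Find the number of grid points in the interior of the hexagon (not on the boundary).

2282

Using the shoelace formula, 2A = |(40·37 − 53·54) + (53·29 − 26·37) + (26·12 − 49·29) + (49·12 − (-32)·12) + ((-32)·27 − (-42)·12) + ((-42)·54 − 40·27)| = 4652, so the area is 2326.
The number of boundary lattice points is Σ gcd(|Δx|,|Δy|) = gcd(13,17) + gcd(27,8) + gcd(23,17) + gcd(81,0) + gcd(10,15) + gcd(82,27) = 1+1+1+81+5+1 = 90.
Pick's theorem gives I = A − B/2 + 1 = 2326 − 90/2 + 1 = 2282.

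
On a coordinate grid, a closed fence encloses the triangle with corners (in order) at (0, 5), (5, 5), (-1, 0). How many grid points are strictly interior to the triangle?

By the shoelace formula, twice the signed area is |(0·5 − 5·5) + (5·0 − (-1)·5) + ((-1)·5 − 0·0)| = 25, so the area is 12.5.
Summing gcd(|Δx|,|Δy|) over the edges gives the boundary count: gcd(5,0) + gcd(6,5) + gcd(1,5) = 5+1+1 = 7.
By Pick's theorem A = I + B/2 − 1, so I = 12.5 − 7/2 + 1 = 10.

10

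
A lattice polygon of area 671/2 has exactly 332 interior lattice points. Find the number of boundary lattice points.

Pick's theorem gives A = I + B/2 − 1, so B = 2(A − I + 1) = 2(671/2 − 332 + 1) = 9.

9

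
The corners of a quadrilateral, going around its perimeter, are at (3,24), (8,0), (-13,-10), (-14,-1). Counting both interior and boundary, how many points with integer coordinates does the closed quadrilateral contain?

369

Using the shoelace formula, 2A = |[3·0 − 8·24] + [8·(-10) − (-13)·0] + [(-13)·(-1) − (-14)·(-10)] + [(-14)·24 − 3·(-1)]| = 732, so the area is 366.
The number of boundary lattice points is Σ gcd(|Δx|,|Δy|) = gcd(5,24) + gcd(21,10) + gcd(1,9) + gcd(17,25) = 1+1+1+1 = 4.
Pick's theorem gives I = A − B/2 + 1 = 366 − 4/2 + 1 = 365, so the closed region contains I + B = 365 + 4 = 369 lattice points.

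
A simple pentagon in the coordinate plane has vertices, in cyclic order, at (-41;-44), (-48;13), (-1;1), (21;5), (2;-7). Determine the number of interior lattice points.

By the shoelace formula, twice the signed area is |((-41)·13 − (-48)·(-44)) + ((-48)·1 − (-1)·13) + ((-1)·5 − 21·1) + (21·(-7) − 2·5) + (2·(-44) − (-41)·(-7))| = 3238, so the area is 1619.
Along each edge there are gcd(|Δx|,|Δy|)+1 lattice points, so counting each shared vertex once the boundary has gcd(7,57) + gcd(47,12) + gcd(22,4) + gcd(19,12) + gcd(43,37) = 1+1+2+1+1 = 6.
Pick's theorem gives I = A − B/2 + 1 = 1619 − 6/2 + 1 = 1617.

1617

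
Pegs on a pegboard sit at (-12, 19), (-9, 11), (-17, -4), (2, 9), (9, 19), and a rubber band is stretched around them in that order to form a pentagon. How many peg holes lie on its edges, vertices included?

25

Summing gcd(|Δx|,|Δy|) over the edges gives the boundary count: gcd(3,8) + gcd(8,15) + gcd(19,13) + gcd(7,10) + gcd(21,0) = 1+1+1+1+21 = 25.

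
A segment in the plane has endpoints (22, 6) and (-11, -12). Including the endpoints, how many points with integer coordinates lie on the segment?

The number of lattice points on a segment between lattice points is gcd(|Δx|,|Δy|) + 1 = gcd(33,18) + 1 = 3 + 1 = 4.

4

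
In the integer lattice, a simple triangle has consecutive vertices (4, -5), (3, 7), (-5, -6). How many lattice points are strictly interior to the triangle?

54

Using the shoelace formula, 2A = |(4·7 − 3·(-5)) + (3·(-6) − (-5)·7) + ((-5)·(-5) − 4·(-6))| = 109, so the area is 109/2.
Along each edge there are gcd(|Δx|,|Δy|)+1 lattice points, so counting each shared vertex once the boundary has gcd(1,12) + gcd(8,13) + gcd(9,1) = 1+1+1 = 3.
By Pick's theorem A = I + B/2 − 1, so I = 109/2 − 3/2 + 1 = 54.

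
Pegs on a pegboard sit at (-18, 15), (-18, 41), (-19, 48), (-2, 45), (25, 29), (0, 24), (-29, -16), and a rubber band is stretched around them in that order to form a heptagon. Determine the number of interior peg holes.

The shoelace formula gives twice the area as |[(-18)·41 − (-18)·15] + [(-18)·48 − (-19)·41] + [(-19)·45 − (-2)·48] + [(-2)·29 − 25·45] + [25·24 − 0·29] + [0·(-16) − (-29)·24] + [(-29)·15 − (-18)·(-16)]| = 1922, so the area is 961.
The number of boundary lattice points is Σ gcd(|Δx|,|Δy|) = gcd(0,26) + gcd(1,7) + gcd(17,3) + gcd(27,16) + gcd(25,5) + gcd(29,40) + gcd(11,31) = 26+1+1+1+5+1+1 = 36.
Pick's theorem gives I = A − B/2 + 1 = 961 − 36/2 + 1 = 944.

944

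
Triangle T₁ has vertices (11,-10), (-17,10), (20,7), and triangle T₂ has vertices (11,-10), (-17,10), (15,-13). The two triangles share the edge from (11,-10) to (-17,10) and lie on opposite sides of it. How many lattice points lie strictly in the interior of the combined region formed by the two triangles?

The union is the simple quadrilateral with vertices (11,-10), (20,7), (-17,10), (15,-13) in order.
Using the shoelace formula, 2A = |[11·7 − 20·(-10)] + [20·10 − (-17)·7] + [(-17)·(-13) − 15·10] + [15·(-10) − 11·(-13)]| = 660, so the area is 330.
Along each edge there are gcd(|Δx|,|Δy|)+1 lattice points, so counting each shared vertex once the boundary has gcd(9,17) + gcd(37,3) + gcd(32,23) + gcd(4,3) = 1+1+1+1 = 4.
By Pick's theorem I = A − B/2 + 1 = 330 − 4/2 + 1 = 329.

329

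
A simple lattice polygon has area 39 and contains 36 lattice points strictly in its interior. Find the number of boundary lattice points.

Pick's theorem gives A = I + B/2 − 1, so B = 2(A − I + 1) = 2(39 − 36 + 1) = 8.

8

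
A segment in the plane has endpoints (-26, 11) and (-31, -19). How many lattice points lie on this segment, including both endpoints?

6

The number of lattice points on a segment between lattice points is gcd(|Δx|,|Δy|) + 1 = gcd(5,30) + 1 = 5 + 1 = 6.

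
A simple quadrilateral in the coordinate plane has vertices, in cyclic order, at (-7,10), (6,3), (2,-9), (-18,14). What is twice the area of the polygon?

By the shoelace formula, twice the signed area is |((-7)·3 − 6·10) + (6·(-9) − 2·3) + (2·14 − (-18)·(-9)) + ((-18)·10 − (-7)·14)| = 357, so the area is 357/2.

357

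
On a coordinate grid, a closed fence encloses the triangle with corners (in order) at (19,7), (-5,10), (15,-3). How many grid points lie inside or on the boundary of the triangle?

130

Using the shoelace formula, 2A = |(19·10 − (-5)·7) + ((-5)·(-3) − 15·10) + (15·7 − 19·(-3))| = 252, so the area is 126.
Along each edge there are gcd(|Δx|,|Δy|)+1 lattice points, so counting each shared vertex once the boundary has gcd(24,3) + gcd(20,13) + gcd(4,10) = 3+1+2 = 6.
Pick's theorem gives I = A − B/2 + 1 = 126 − 6/2 + 1 = 124, so the closed region contains I + B = 124 + 6 = 130 lattice points.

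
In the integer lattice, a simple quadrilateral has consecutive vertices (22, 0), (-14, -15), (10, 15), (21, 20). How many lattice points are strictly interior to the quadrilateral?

Using the shoelace formula, 2A = |(22·(-15) − (-14)·0) + ((-14)·15 − 10·(-15)) + (10·20 − 21·15) + (21·0 − 22·20)| = 945, so the area is 945/2.
Along each edge there are gcd(|Δx|,|Δy|)+1 lattice points, so counting each shared vertex once the boundary has gcd(36,15) + gcd(24,30) + gcd(11,5) + gcd(1,20) = 3+6+1+1 = 11.
Pick's theorem gives I = A − B/2 + 1 = 945/2 − 11/2 + 1 = 468.

468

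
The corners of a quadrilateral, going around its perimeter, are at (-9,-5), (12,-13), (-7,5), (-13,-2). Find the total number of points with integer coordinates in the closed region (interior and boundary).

139

Using the shoelace formula, 2A = |[(-9)·(-13) − 12·(-5)] + [12·5 − (-7)·(-13)] + [(-7)·(-2) − (-13)·5] + [(-13)·(-5) − (-9)·(-2)]| = 272, so the area is 136.
The number of boundary lattice points is Σ gcd(|Δx|,|Δy|) = gcd(21,8) + gcd(19,18) + gcd(6,7) + gcd(4,3) = 1+1+1+1 = 4.
Pick's theorem gives I = A − B/2 + 1 = 136 − 4/2 + 1 = 135, so the closed region contains I + B = 135 + 4 = 139 lattice points.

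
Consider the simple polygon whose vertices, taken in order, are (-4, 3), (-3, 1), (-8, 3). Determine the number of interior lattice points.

By the shoelace formula, twice the signed area is |[(-4)·1 − (-3)·3] + [(-3)·3 − (-8)·1] + [(-8)·3 − (-4)·3]| = 8, so the area is 4.
Summing gcd(|Δx|,|Δy|) over the edges gives the boundary count: gcd(1,2) + gcd(5,2) + gcd(4,0) = 1+1+4 = 6.
By Pick's theorem A = I + B/2 − 1, so I = 4 − 6/2 + 1 = 2.

2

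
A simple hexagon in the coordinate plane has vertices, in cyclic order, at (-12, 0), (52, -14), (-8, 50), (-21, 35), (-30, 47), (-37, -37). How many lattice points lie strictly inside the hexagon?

2939

Using the shoelace formula, 2A = |((-12)·(-14) − 52·0) + (52·50 − (-8)·(-14)) + ((-8)·35 − (-21)·50) + ((-21)·47 − (-30)·35) + ((-30)·(-37) − (-37)·47) + ((-37)·0 − (-12)·(-37))| = 5894, so the area is 2947.
The number of boundary lattice points is Σ gcd(|Δx|,|Δy|) = gcd(64,14) + gcd(60,64) + gcd(13,15) + gcd(9,12) + gcd(7,84) + gcd(25,37) = 2+4+1+3+7+1 = 18.
Pick's theorem gives I = A − B/2 + 1 = 2947 − 18/2 + 1 = 2939.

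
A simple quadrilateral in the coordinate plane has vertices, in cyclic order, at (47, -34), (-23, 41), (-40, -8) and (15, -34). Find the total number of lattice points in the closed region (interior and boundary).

The shoelace formula gives twice the area as |[47·41 − (-23)·(-34)] + [(-23)·(-8) − (-40)·41] + [(-40)·(-34) − 15·(-8)] + [15·(-34) − 47·(-34)]| = 5537, so the area is 2768.5.
Summing gcd(|Δx|,|Δy|) over the edges gives the boundary count: gcd(70,75) + gcd(17,49) + gcd(55,26) + gcd(32,0) = 5+1+1+32 = 39.
Pick's theorem gives I = A − B/2 + 1 = 2768.5 − 39/2 + 1 = 2750, so the closed region contains I + B = 2750 + 39 = 2789 lattice points.

2789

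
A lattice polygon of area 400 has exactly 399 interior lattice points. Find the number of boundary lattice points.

4

Pick's theorem gives A = I + B/2 − 1, so B = 2(A − I + 1) = 2(400 − 399 + 1) = 4.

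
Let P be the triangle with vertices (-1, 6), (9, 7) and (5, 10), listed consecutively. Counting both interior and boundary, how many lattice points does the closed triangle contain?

20

The shoelace formula gives twice the area as |[(-1)·7 − 9·6] + [9·10 − 5·7] + [5·6 − (-1)·10]| = 34, so the area is 17.
Summing gcd(|Δx|,|Δy|) over the edges gives the boundary count: gcd(10,1) + gcd(4,3) + gcd(6,4) = 1+1+2 = 4.
Pick's theorem gives I = A − B/2 + 1 = 17 − 4/2 + 1 = 16, so the closed region contains I + B = 16 + 4 = 20 lattice points.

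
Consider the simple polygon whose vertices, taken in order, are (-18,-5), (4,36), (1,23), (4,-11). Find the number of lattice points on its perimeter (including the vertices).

5

Summing gcd(|Δx|,|Δy|) over the edges gives the boundary count: gcd(22,41) + gcd(3,13) + gcd(3,34) + gcd(22,6) = 1+1+1+2 = 5.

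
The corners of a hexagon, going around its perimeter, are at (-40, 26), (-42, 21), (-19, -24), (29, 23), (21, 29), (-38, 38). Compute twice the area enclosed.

4708

The shoelace formula gives twice the area as |[(-40)·21 − (-42)·26] + [(-42)·(-24) − (-19)·21] + [(-19)·23 − 29·(-24)] + [29·29 − 21·23] + [21·38 − (-38)·29] + [(-38)·26 − (-40)·38]| = 4708, so the area is 2354.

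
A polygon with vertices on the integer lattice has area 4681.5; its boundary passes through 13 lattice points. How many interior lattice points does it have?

From Pick's theorem, I = A − B/2 + 1 = 4681.5 − 13/2 + 1 = 4676.

4676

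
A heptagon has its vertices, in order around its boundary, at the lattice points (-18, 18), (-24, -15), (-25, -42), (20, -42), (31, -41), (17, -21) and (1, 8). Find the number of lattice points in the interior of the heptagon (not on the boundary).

By the shoelace formula, twice the signed area is |((-18)·(-15) − (-24)·18) + ((-24)·(-42) − (-25)·(-15)) + ((-25)·(-42) − 20·(-42)) + (20·(-41) − 31·(-42)) + (31·(-21) − 17·(-41)) + (17·8 − 1·(-21)) + (1·18 − (-18)·8)| = 4072, so the area is 2036.
The number of boundary lattice points is Σ gcd(|Δx|,|Δy|) = gcd(6,33) + gcd(1,27) + gcd(45,0) + gcd(11,1) + gcd(14,20) + gcd(16,29) + gcd(19,10) = 3+1+45+1+2+1+1 = 54.
By Pick's theorem A = I + B/2 − 1, so I = 2036 − 54/2 + 1 = 2010.

2010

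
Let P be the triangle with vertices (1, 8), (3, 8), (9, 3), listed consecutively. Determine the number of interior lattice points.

4

The shoelace formula gives twice the area as |(1·8 − 3·8) + (3·3 − 9·8) + (9·8 − 1·3)| = 10, so the area is 5.
Along each edge there are gcd(|Δx|,|Δy|)+1 lattice points, so counting each shared vertex once the boundary has gcd(2,0) + gcd(6,5) + gcd(8,5) = 2+1+1 = 4.
By Pick's theorem A = I + B/2 − 1, so I = 5 − 4/2 + 1 = 4.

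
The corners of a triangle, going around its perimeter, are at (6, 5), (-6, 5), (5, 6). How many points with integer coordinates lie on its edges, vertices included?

Along each edge there are gcd(|Δx|,|Δy|)+1 lattice points, so counting each shared vertex once the boundary has gcd(12,0) + gcd(11,1) + gcd(1,1) = 12+1+1 = 14.

14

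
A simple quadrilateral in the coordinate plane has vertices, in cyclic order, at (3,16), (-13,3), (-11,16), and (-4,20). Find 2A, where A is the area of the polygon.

Using the shoelace formula, 2A = |[3·3 − (-13)·16] + [(-13)·16 − (-11)·3] + [(-11)·20 − (-4)·16] + [(-4)·16 − 3·20]| = 238, so the area is 119.

238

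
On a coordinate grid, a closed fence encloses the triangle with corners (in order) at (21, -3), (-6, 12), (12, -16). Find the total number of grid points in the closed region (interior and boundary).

247

By the shoelace formula, twice the signed area is |(21·12 − (-6)·(-3)) + ((-6)·(-16) − 12·12) + (12·(-3) − 21·(-16))| = 486, so the area is 243.
The number of boundary lattice points is Σ gcd(|Δx|,|Δy|) = gcd(27,15) + gcd(18,28) + gcd(9,13) = 3+2+1 = 6.
Pick's theorem gives I = A − B/2 + 1 = 243 − 6/2 + 1 = 241, so the closed region contains I + B = 241 + 6 = 247 lattice points.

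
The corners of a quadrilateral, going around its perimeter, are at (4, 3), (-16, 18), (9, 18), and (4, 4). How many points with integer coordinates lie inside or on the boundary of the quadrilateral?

The shoelace formula gives twice the area as |(4·18 − (-16)·3) + ((-16)·18 − 9·18) + (9·4 − 4·18) + (4·3 − 4·4)| = 370, so the area is 185.
The number of boundary lattice points is Σ gcd(|Δx|,|Δy|) = gcd(20,15) + gcd(25,0) + gcd(5,14) + gcd(0,1) = 5+25+1+1 = 32.
Pick's theorem gives I = A − B/2 + 1 = 185 − 32/2 + 1 = 170, so the closed region contains I + B = 170 + 32 = 202 lattice points.

202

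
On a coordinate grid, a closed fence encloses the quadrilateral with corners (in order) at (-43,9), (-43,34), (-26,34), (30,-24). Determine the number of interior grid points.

By the shoelace formula, twice the signed area is |((-43)·34 − (-43)·9) + ((-43)·34 − (-26)·34) + ((-26)·(-24) − 30·34) + (30·9 − (-43)·(-24))| = 2811, so the area is 2811/2.
Summing gcd(|Δx|,|Δy|) over the edges gives the boundary count: gcd(0,25) + gcd(17,0) + gcd(56,58) + gcd(73,33) = 25+17+2+1 = 45.
By Pick's theorem A = I + B/2 − 1, so I = 2811/2 − 45/2 + 1 = 1384.

1384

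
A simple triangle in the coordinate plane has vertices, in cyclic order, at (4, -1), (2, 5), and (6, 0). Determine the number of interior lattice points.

By the shoelace formula, twice the signed area is |(4·5 − 2·(-1)) + (2·0 − 6·5) + (6·(-1) − 4·0)| = 14, so the area is 7.
Along each edge there are gcd(|Δx|,|Δy|)+1 lattice points, so counting each shared vertex once the boundary has gcd(2,6) + gcd(4,5) + gcd(2,1) = 2+1+1 = 4.
By Pick's theorem A = I + B/2 − 1, so I = 7 − 4/2 + 1 = 6.

6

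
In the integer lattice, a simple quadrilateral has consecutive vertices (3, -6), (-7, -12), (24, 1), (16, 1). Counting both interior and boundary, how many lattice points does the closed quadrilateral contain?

The shoelace formula gives twice the area as |(3·(-12) − (-7)·(-6)) + ((-7)·1 − 24·(-12)) + (24·1 − 16·1) + (16·(-6) − 3·1)| = 112, so the area is 56.
Summing gcd(|Δx|,|Δy|) over the edges gives the boundary count: gcd(10,6) + gcd(31,13) + gcd(8,0) + gcd(13,7) = 2+1+8+1 = 12.
Pick's theorem gives I = A − B/2 + 1 = 56 − 12/2 + 1 = 51, so the closed region contains I + B = 51 + 12 = 63 lattice points.

63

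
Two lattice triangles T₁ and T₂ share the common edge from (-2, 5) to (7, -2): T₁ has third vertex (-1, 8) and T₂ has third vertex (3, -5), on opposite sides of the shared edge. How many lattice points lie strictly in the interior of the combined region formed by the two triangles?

The union is the simple quadrilateral with vertices (-2, 5), (-1, 8), (7, -2), (3, -5) in order.
Using the shoelace formula, 2A = |((-2)·8 − (-1)·5) + ((-1)·(-2) − 7·8) + (7·(-5) − 3·(-2)) + (3·5 − (-2)·(-5))| = 89, so the area is 89/2.
Along each edge there are gcd(|Δx|,|Δy|)+1 lattice points, so counting each shared vertex once the boundary has gcd(1,3) + gcd(8,10) + gcd(4,3) + gcd(5,10) = 1+2+1+5 = 9.
By Pick's theorem I = A − B/2 + 1 = 89/2 − 9/2 + 1 = 41.

41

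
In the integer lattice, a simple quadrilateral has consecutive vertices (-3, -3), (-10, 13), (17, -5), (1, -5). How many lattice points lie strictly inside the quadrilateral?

156

By the shoelace formula, twice the signed area is |[(-3)·13 − (-10)·(-3)] + [(-10)·(-5) − 17·13] + [17·(-5) − 1·(-5)] + [1·(-3) − (-3)·(-5)]| = 338, so the area is 169.
The number of boundary lattice points is Σ gcd(|Δx|,|Δy|) = gcd(7,16) + gcd(27,18) + gcd(16,0) + gcd(4,2) = 1+9+16+2 = 28.
By Pick's theorem A = I + B/2 − 1, so I = 169 − 28/2 + 1 = 156.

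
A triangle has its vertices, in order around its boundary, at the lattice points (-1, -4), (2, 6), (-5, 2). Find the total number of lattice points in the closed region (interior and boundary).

The shoelace formula gives twice the area as |[(-1)·6 − 2·(-4)] + [2·2 − (-5)·6] + [(-5)·(-4) − (-1)·2]| = 58, so the area is 29.
The number of boundary lattice points is Σ gcd(|Δx|,|Δy|) = gcd(3,10) + gcd(7,4) + gcd(4,6) = 1+1+2 = 4.
Pick's theorem gives I = A − B/2 + 1 = 29 − 4/2 + 1 = 28, so the closed region contains I + B = 28 + 4 = 32 lattice points.

32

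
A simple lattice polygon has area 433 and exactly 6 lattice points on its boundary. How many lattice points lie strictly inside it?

431

From Pick's theorem, I = A − B/2 + 1 = 433 − 6/2 + 1 = 431.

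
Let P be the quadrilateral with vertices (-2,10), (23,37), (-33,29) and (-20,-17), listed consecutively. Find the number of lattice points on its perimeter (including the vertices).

Along each edge there are gcd(|Δx|,|Δy|)+1 lattice points, so counting each shared vertex once the boundary has gcd(25,27) + gcd(56,8) + gcd(13,46) + gcd(18,27) = 1+8+1+9 = 19.

19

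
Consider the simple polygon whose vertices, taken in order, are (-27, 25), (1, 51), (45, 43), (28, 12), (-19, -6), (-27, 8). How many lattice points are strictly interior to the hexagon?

By the shoelace formula, twice the signed area is |[(-27)·51 − 1·25] + [1·43 − 45·51] + [45·12 − 28·43] + [28·(-6) − (-19)·12] + [(-19)·8 − (-27)·(-6)] + [(-27)·25 − (-27)·8]| = 5031, so the area is 5031/2.
Along each edge there are gcd(|Δx|,|Δy|)+1 lattice points, so counting each shared vertex once the boundary has gcd(28,26) + gcd(44,8) + gcd(17,31) + gcd(47,18) + gcd(8,14) + gcd(0,17) = 2+4+1+1+2+17 = 27.
Pick's theorem gives I = A − B/2 + 1 = 5031/2 − 27/2 + 1 = 2503.

2503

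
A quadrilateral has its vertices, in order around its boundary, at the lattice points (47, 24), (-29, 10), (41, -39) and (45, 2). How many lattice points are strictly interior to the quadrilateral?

2350

The shoelace formula gives twice the area as |[47·10 − (-29)·24] + [(-29)·(-39) − 41·10] + [41·2 − 45·(-39)] + [45·24 − 47·2]| = 4710, so the area is 2355.
The number of boundary lattice points is Σ gcd(|Δx|,|Δy|) = gcd(76,14) + gcd(70,49) + gcd(4,41) + gcd(2,22) = 2+7+1+2 = 12.
By Pick's theorem A = I + B/2 − 1, so I = 2355 − 12/2 + 1 = 2350.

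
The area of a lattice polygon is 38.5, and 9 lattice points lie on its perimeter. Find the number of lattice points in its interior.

From Pick's theorem, I = A − B/2 + 1 = 38.5 − 9/2 + 1 = 35.

35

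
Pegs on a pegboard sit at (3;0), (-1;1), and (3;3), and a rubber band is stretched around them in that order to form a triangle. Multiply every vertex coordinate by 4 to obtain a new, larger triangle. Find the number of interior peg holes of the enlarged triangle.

Using the shoelace formula, 2A = |(3·1 − (-1)·0) + ((-1)·3 − 3·1) + (3·0 − 3·3)| = 12, so the area is 6.
Summing gcd(|Δx|,|Δy|) over the edges gives the boundary count: gcd(4,1) + gcd(4,2) + gcd(0,3) = 1+2+3 = 6.
Scaling by 4 multiplies the area by 4² = 16 (so the new area is 96) and multiplies the boundary lattice-point count by 4, giving 24.
By Pick's theorem, the interior count of the dilated polygon is 96 − 24/2 + 1 = 85.

85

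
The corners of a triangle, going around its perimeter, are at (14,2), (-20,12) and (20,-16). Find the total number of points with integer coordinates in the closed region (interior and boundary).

The shoelace formula gives twice the area as |(14·12 − (-20)·2) + ((-20)·(-16) − 20·12) + (20·2 − 14·(-16))| = 552, so the area is 276.
Summing gcd(|Δx|,|Δy|) over the edges gives the boundary count: gcd(34,10) + gcd(40,28) + gcd(6,18) = 2+4+6 = 12.
Pick's theorem gives I = A − B/2 + 1 = 276 − 12/2 + 1 = 271, so the closed region contains I + B = 271 + 12 = 283 lattice points.

283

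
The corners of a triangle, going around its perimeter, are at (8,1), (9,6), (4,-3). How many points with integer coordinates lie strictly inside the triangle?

The shoelace formula gives twice the area as |[8·6 − 9·1] + [9·(-3) − 4·6] + [4·1 − 8·(-3)]| = 16, so the area is 8.
Along each edge there are gcd(|Δx|,|Δy|)+1 lattice points, so counting each shared vertex once the boundary has gcd(1,5) + gcd(5,9) + gcd(4,4) = 1+1+4 = 6.
Pick's theorem gives I = A − B/2 + 1 = 8 − 6/2 + 1 = 6.

6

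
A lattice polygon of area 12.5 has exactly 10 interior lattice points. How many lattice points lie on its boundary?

7

Pick's theorem gives A = I + B/2 − 1, so B = 2(A − I + 1) = 2(12.5 − 10 + 1) = 7.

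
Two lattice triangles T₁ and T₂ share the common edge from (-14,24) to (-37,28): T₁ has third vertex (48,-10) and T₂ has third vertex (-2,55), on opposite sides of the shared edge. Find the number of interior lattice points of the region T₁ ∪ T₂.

The union is the simple quadrilateral with vertices (-14,24), (48,-10), (-37,28), (-2,55) in order.
Using the shoelace formula, 2A = |[(-14)·(-10) − 48·24] + [48·28 − (-37)·(-10)] + [(-37)·55 − (-2)·28] + [(-2)·24 − (-14)·55]| = 1295, so the area is 647.5.
Summing gcd(|Δx|,|Δy|) over the edges gives the boundary count: gcd(62,34) + gcd(85,38) + gcd(35,27) + gcd(12,31) = 2+1+1+1 = 5.
By Pick's theorem I = A − B/2 + 1 = 647.5 − 5/2 + 1 = 646.

646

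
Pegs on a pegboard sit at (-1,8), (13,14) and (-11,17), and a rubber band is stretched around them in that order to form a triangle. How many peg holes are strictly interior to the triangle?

91

By the shoelace formula, twice the signed area is |[(-1)·14 − 13·8] + [13·17 − (-11)·14] + [(-11)·8 − (-1)·17]| = 186, so the area is 93.
Along each edge there are gcd(|Δx|,|Δy|)+1 lattice points, so counting each shared vertex once the boundary has gcd(14,6) + gcd(24,3) + gcd(10,9) = 2+3+1 = 6.
Pick's theorem gives I = A − B/2 + 1 = 93 − 6/2 + 1 = 91.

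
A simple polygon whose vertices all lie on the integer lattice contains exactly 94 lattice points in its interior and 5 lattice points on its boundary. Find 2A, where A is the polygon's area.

Pick's theorem states A = I + B/2 − 1, so A = 94 + 5/2 − 1 = 191/2.
Hence 2A = 191.

191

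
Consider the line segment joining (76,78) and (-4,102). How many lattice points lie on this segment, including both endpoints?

The number of lattice points on a segment between lattice points is gcd(|Δx|,|Δy|) + 1 = gcd(80,24) + 1 = 8 + 1 = 9.

9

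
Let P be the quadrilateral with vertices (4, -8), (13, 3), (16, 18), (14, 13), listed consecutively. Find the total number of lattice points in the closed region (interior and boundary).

Using the shoelace formula, 2A = |(4·3 − 13·(-8)) + (13·18 − 16·3) + (16·13 − 14·18) + (14·(-8) − 4·13)| = 94, so the area is 47.
The number of boundary lattice points is Σ gcd(|Δx|,|Δy|) = gcd(9,11) + gcd(3,15) + gcd(2,5) + gcd(10,21) = 1+3+1+1 = 6.
Pick's theorem gives I = A − B/2 + 1 = 47 − 6/2 + 1 = 45, so the closed region contains I + B = 45 + 6 = 51 lattice points.

51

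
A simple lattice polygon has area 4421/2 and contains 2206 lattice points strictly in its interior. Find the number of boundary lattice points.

11

Pick's theorem gives A = I + B/2 − 1, so B = 2(A − I + 1) = 2(4421/2 − 2206 + 1) = 11.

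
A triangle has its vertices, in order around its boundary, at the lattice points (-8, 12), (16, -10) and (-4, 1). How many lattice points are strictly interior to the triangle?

87

Using the shoelace formula, 2A = |((-8)·(-10) − 16·12) + (16·1 − (-4)·(-10)) + ((-4)·12 − (-8)·1)| = 176, so the area is 88.
Along each edge there are gcd(|Δx|,|Δy|)+1 lattice points, so counting each shared vertex once the boundary has gcd(24,22) + gcd(20,11) + gcd(4,11) = 2+1+1 = 4.
By Pick's theorem A = I + B/2 − 1, so I = 88 − 4/2 + 1 = 87.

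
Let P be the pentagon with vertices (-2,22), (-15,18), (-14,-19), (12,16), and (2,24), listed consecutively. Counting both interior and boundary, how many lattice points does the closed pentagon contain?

The shoelace formula gives twice the area as |((-2)·18 − (-15)·22) + ((-15)·(-19) − (-14)·18) + ((-14)·16 − 12·(-19)) + (12·24 − 2·16) + (2·22 − (-2)·24)| = 1183, so the area is 591.5.
Along each edge there are gcd(|Δx|,|Δy|)+1 lattice points, so counting each shared vertex once the boundary has gcd(13,4) + gcd(1,37) + gcd(26,35) + gcd(10,8) + gcd(4,2) = 1+1+1+2+2 = 7.
Pick's theorem gives I = A − B/2 + 1 = 591.5 − 7/2 + 1 = 589, so the closed region contains I + B = 589 + 7 = 596 lattice points.

596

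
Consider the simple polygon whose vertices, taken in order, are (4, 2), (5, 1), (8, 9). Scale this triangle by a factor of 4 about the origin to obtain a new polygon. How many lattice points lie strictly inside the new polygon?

83

Using the shoelace formula, 2A = |[4·1 − 5·2] + [5·9 − 8·1] + [8·2 − 4·9]| = 11, so the area is 11/2.
The number of boundary lattice points is Σ gcd(|Δx|,|Δy|) = gcd(1,1) + gcd(3,8) + gcd(4,7) = 1+1+1 = 3.
Scaling by 4 multiplies the area by 4² = 16 (so the new area is 88) and multiplies the boundary lattice-point count by 4, giving 12.
By Pick's theorem, the interior count of the dilated polygon is 88 − 12/2 + 1 = 83.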